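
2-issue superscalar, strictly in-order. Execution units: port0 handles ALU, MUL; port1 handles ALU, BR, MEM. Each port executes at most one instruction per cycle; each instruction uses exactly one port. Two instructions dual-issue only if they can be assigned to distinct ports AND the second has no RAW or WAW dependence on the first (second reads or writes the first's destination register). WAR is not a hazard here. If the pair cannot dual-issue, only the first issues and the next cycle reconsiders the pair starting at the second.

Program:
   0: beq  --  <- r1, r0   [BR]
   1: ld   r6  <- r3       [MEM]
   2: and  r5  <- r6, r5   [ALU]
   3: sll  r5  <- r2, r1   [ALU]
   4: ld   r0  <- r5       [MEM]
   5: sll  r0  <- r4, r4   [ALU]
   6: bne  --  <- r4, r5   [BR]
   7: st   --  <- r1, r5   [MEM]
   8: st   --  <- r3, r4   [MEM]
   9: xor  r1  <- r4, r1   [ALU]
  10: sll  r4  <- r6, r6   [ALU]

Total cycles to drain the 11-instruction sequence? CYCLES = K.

CYCLES = 9

t=0 i0:beq.BR ; no-port BR/MEM
t=1 i1:ld.MEM ; RAW r6
t=2 i2:and.ALU ; WAW r5
t=3 i3:sll.ALU ; RAW r5
t=4 i4:ld.MEM ; WAW r0
t=5 i5+i6:sll.ALU/bne.BR ; pair
t=6 i7:st.MEM ; no-port MEM/MEM
t=7 i8+i9:st.MEM/xor.ALU ; pair
t=8 i10:sll.ALU ; tail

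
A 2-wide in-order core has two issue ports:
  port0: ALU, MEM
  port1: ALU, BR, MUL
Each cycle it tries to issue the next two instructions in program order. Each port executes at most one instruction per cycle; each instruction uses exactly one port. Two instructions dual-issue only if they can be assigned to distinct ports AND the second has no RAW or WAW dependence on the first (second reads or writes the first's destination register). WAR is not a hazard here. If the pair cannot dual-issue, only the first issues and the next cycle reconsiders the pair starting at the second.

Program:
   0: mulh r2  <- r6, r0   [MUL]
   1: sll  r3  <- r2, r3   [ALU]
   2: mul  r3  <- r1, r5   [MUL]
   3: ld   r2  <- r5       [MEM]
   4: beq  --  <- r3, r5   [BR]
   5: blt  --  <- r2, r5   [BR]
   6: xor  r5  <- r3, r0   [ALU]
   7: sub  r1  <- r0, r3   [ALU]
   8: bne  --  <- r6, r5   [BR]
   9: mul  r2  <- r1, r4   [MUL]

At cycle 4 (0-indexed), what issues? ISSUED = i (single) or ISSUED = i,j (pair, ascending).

[0] i0  mulh  -- RAW r2
[1] i1  sll  -- WAW r3
[2] i2&i3  mul/ld  -- pair
[3] i4  beq  -- no-port BR/BR
[4] i5&i6  blt/xor  -- pair
[5] i7&i8  sub/bne  -- pair
[6] i9  mul  -- tail

ISSUED = 5,6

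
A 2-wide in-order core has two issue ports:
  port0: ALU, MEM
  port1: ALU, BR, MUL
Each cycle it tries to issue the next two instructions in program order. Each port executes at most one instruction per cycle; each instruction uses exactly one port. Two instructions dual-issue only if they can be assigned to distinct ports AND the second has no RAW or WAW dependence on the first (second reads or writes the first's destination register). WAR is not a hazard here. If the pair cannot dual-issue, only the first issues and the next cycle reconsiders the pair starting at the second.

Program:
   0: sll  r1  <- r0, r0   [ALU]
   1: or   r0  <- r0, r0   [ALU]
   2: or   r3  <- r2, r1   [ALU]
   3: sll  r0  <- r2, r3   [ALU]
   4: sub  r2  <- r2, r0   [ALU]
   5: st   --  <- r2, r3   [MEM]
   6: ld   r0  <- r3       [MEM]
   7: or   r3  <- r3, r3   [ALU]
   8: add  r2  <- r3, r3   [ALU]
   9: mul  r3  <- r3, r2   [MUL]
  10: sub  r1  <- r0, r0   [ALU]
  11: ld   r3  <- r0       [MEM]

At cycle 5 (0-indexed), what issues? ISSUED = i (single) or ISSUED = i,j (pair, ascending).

c0: i0&i1 sll;or  2-wide
c1: i2 or  RAW r3
c2: i3 sll  RAW r0
c3: i4 sub  RAW r2
c4: i5 st  no-port MEM/MEM
c5: i6&i7 ld;or  2-wide
c6: i8 add  RAW r2
c7: i9&i10 mul;sub  2-wide
c8: i11 ld  tail

ISSUED = 6,7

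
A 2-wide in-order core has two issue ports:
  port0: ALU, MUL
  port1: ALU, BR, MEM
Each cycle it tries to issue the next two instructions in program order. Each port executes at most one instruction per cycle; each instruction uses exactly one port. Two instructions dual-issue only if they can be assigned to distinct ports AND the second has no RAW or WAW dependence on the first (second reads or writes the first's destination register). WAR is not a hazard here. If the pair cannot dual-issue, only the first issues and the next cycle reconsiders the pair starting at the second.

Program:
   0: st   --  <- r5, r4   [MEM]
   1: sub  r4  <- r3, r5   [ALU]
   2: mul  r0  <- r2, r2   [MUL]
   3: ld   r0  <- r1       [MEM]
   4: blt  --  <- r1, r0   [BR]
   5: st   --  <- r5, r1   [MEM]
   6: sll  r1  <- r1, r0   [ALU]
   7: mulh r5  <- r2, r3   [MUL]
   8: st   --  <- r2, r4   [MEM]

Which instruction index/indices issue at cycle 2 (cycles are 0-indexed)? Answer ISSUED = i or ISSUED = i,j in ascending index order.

ISSUED = 3

#0 head=0: st.MEM+sub.ALU i0+i1 dual
#1 head=2: mul.MUL i2 WAW r0
#2 head=3: ld.MEM i3 no-port MEM/BR
#3 head=4: blt.BR i4 no-port BR/MEM
#4 head=5: st.MEM+sll.ALU i5+i6 dual
#5 head=7: mulh.MUL+st.MEM i7+i8 dual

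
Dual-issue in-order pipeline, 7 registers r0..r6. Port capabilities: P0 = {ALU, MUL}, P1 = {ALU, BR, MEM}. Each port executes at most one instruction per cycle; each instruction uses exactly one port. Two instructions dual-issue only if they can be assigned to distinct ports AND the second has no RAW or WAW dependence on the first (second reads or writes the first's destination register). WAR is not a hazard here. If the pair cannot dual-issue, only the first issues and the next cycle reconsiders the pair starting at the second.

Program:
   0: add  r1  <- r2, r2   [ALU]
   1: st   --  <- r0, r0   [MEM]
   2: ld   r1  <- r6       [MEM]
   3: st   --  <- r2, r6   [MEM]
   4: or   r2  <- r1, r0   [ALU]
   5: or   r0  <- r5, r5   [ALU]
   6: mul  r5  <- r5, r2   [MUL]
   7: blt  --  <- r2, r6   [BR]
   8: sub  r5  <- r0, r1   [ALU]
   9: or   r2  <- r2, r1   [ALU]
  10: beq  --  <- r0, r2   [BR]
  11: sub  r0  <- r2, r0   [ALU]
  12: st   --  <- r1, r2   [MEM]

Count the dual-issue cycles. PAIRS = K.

PAIRS = 5

  cy0 -> i0+i1 (add/st) dual
  cy1 -> i2 (ld) no-port MEM/MEM
  cy2 -> i3+i4 (st/or) dual
  cy3 -> i5+i6 (or/mul) dual
  cy4 -> i7+i8 (blt/sub) dual
  cy5 -> i9 (or) RAW r2
  cy6 -> i10+i11 (beq/sub) dual
  cy7 -> i12 (st) tail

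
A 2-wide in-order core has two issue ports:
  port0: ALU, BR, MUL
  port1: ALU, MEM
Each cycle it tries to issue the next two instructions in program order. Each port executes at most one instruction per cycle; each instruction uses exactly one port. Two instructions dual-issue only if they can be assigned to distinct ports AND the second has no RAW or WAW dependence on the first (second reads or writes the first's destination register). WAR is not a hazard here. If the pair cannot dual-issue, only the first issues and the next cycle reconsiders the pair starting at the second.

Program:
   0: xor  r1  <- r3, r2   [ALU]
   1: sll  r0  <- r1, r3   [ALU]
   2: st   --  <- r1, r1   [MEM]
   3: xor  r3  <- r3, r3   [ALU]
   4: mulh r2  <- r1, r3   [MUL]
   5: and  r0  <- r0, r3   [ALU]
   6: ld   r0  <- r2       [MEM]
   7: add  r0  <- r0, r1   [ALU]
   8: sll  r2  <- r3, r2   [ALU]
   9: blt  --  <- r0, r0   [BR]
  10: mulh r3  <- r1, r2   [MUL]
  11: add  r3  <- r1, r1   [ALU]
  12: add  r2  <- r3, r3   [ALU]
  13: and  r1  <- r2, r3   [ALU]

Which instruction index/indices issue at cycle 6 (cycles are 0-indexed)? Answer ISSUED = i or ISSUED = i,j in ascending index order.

ISSUED = 9

#0 head=0: xor.ALU i0 RAW r1
#1 head=1: sll.ALU/st.MEM i1&i2 dual
#2 head=3: xor.ALU i3 RAW r3
#3 head=4: mulh.MUL/and.ALU i4&i5 dual
#4 head=6: ld.MEM i6 RAW+WAW r0
#5 head=7: add.ALU/sll.ALU i7&i8 dual
#6 head=9: blt.BR i9 no-port BR/MUL
#7 head=10: mulh.MUL i10 WAW r3
#8 head=11: add.ALU i11 RAW r3
#9 head=12: add.ALU i12 RAW r2
#10 head=13: and.ALU i13 tail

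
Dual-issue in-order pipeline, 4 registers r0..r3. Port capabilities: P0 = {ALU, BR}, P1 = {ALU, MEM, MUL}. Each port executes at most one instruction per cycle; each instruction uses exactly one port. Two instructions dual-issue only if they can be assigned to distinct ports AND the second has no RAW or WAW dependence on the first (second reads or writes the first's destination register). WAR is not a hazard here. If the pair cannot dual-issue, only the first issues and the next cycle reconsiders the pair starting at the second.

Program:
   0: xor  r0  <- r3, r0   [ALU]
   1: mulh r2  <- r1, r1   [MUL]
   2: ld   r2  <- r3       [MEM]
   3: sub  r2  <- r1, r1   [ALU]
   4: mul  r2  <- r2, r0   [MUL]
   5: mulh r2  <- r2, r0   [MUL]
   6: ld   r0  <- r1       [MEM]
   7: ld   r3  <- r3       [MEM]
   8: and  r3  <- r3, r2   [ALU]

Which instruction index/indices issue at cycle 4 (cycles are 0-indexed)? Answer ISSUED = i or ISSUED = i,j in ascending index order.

#0 head=0: xor+mulh i0,i1 2-wide
#1 head=2: ld i2 WAW r2
#2 head=3: sub i3 RAW+WAW r2
#3 head=4: mul i4 no-port MUL/MUL
#4 head=5: mulh i5 no-port MUL/MEM
#5 head=6: ld i6 no-port MEM/MEM
#6 head=7: ld i7 RAW+WAW r3
#7 head=8: and i8 tail

ISSUED = 5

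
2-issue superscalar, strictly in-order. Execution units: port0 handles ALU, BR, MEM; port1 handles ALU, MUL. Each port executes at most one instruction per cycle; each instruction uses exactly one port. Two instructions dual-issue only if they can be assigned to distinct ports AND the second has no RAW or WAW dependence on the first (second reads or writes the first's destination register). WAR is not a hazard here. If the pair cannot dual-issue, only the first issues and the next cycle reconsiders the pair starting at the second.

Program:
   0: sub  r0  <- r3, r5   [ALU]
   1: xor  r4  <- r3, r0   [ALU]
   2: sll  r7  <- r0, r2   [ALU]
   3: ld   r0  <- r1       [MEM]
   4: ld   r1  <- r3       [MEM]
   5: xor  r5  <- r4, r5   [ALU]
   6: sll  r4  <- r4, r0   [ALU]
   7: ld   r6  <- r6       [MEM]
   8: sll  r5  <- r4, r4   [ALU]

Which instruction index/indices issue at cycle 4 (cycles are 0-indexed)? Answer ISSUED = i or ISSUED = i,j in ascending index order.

c0: i0 sub  RAW r0
c1: i1/i2 xor sll  pair
c2: i3 ld  no-port MEM/MEM
c3: i4/i5 ld xor  pair
c4: i6/i7 sll ld  pair
c5: i8 sll  tail

ISSUED = 6,7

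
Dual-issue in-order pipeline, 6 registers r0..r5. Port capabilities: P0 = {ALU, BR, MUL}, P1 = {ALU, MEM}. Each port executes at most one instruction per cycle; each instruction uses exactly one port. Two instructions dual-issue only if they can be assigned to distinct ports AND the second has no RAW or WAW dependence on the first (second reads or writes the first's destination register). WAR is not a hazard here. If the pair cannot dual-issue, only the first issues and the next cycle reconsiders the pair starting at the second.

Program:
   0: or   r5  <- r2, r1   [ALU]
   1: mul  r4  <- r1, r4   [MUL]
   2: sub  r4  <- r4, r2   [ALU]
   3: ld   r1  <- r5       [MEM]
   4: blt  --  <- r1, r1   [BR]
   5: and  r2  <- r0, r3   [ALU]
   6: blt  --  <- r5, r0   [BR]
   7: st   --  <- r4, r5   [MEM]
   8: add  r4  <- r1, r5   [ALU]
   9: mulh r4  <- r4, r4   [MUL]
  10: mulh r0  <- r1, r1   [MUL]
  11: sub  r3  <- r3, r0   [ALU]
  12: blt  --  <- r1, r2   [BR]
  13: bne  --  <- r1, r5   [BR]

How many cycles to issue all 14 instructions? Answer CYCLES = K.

c0: i0/i1 or/mul  pair
c1: i2/i3 sub/ld  pair
c2: i4/i5 blt/and  pair
c3: i6/i7 blt/st  pair
c4: i8 add  RAW+WAW r4
c5: i9 mulh  no-port MUL/MUL
c6: i10 mulh  RAW r0
c7: i11/i12 sub/blt  pair
c8: i13 bne  tail

CYCLES = 9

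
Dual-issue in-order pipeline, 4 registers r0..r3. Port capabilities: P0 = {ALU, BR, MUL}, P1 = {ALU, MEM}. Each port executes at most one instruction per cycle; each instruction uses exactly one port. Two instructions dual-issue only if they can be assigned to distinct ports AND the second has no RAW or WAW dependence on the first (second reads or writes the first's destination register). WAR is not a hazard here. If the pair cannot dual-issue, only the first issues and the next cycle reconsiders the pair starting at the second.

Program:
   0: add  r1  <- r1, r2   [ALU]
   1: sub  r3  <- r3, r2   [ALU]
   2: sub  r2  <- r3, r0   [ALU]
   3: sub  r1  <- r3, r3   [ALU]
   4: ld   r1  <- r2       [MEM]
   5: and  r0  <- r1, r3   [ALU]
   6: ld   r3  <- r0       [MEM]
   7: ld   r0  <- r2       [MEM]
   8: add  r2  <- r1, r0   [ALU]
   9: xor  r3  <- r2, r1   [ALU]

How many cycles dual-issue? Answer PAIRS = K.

PAIRS = 2

c0: i0+i1 add.ALU sub.ALU  2-wide
c1: i2+i3 sub.ALU sub.ALU  2-wide
c2: i4 ld.MEM  RAW r1
c3: i5 and.ALU  RAW r0
c4: i6 ld.MEM  no-port MEM/MEM
c5: i7 ld.MEM  RAW r0
c6: i8 add.ALU  RAW r2
c7: i9 xor.ALU  tail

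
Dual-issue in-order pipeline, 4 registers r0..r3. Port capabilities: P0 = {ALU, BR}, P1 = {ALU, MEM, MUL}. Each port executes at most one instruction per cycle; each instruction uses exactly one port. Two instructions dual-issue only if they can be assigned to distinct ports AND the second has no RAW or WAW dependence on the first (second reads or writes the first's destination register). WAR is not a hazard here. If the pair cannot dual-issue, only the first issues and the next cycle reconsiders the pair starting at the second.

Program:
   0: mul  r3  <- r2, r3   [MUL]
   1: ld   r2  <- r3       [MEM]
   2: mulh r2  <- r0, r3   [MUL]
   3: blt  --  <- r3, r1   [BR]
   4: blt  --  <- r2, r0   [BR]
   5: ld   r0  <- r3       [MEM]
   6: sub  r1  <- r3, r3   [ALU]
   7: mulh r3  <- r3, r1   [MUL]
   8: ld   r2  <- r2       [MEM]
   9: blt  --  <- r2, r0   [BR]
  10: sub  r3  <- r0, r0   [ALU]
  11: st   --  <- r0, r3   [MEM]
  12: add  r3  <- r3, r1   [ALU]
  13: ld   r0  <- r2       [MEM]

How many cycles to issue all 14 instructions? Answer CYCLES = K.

[0] i0  mul  -- no-port MUL/MEM
[1] i1  ld  -- no-port MEM/MUL
[2] i2,i3  mulh+blt  -- dual
[3] i4,i5  blt+ld  -- dual
[4] i6  sub  -- RAW r1
[5] i7  mulh  -- no-port MUL/MEM
[6] i8  ld  -- RAW r2
[7] i9,i10  blt+sub  -- dual
[8] i11,i12  st+add  -- dual
[9] i13  ld  -- tail

CYCLES = 10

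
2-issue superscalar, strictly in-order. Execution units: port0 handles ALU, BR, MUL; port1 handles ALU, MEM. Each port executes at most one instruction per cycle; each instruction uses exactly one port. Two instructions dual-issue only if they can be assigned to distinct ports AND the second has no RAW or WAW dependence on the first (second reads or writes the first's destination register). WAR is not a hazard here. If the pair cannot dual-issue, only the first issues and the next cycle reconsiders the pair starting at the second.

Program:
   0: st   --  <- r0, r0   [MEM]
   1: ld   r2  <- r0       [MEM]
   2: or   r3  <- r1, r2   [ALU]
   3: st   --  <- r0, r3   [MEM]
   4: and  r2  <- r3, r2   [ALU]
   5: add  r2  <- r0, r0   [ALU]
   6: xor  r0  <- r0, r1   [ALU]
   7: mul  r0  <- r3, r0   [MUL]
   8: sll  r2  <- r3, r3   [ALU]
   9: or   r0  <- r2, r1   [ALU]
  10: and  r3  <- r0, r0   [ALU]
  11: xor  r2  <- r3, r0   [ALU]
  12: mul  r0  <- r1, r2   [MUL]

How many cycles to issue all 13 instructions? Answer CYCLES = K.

CYCLES = 10

[0] i0  st  -- no-port MEM/MEM
[1] i1  ld  -- RAW r2
[2] i2  or  -- RAW r3
[3] i3,i4  st/and  -- dual
[4] i5,i6  add/xor  -- dual
[5] i7,i8  mul/sll  -- dual
[6] i9  or  -- RAW r0
[7] i10  and  -- RAW r3
[8] i11  xor  -- RAW r2
[9] i12  mul  -- tail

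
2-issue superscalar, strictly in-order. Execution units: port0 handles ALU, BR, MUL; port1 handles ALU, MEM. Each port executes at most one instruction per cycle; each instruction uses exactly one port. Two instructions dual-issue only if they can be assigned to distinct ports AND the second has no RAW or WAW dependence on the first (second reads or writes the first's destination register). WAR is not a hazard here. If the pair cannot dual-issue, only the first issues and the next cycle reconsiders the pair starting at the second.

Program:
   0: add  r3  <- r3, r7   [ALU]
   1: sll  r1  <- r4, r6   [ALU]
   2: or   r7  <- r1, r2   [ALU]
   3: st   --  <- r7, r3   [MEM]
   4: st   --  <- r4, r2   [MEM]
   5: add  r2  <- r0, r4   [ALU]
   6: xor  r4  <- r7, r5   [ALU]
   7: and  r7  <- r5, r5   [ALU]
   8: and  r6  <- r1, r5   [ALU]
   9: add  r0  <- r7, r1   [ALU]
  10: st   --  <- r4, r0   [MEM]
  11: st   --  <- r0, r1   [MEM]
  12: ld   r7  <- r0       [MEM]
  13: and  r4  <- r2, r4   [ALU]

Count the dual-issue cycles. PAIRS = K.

[0] i0+i1  add/sll  -- 2-wide
[1] i2  or  -- RAW r7
[2] i3  st  -- no-port MEM/MEM
[3] i4+i5  st/add  -- 2-wide
[4] i6+i7  xor/and  -- 2-wide
[5] i8+i9  and/add  -- 2-wide
[6] i10  st  -- no-port MEM/MEM
[7] i11  st  -- no-port MEM/MEM
[8] i12+i13  ld/and  -- 2-wide

PAIRS = 5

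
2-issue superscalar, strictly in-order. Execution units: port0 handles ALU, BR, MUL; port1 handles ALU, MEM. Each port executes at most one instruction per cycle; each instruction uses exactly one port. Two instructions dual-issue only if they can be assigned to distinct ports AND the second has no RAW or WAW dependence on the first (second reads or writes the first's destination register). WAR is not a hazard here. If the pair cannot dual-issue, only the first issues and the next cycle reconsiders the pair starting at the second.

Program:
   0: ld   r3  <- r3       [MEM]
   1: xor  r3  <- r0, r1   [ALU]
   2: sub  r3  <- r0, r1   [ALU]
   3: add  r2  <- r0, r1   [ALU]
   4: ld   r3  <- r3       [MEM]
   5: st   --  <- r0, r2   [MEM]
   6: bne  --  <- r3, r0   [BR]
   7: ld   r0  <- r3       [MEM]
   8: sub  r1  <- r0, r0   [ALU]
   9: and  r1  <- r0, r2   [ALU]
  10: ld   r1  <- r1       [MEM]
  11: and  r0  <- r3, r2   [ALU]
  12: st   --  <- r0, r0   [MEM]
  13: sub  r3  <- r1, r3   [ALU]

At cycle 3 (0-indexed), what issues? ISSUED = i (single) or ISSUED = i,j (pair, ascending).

t=0 i0:ld.MEM ; WAW r3
t=1 i1:xor.ALU ; WAW r3
t=2 i2,i3:sub.ALU add.ALU ; pair
t=3 i4:ld.MEM ; no-port MEM/MEM
t=4 i5,i6:st.MEM bne.BR ; pair
t=5 i7:ld.MEM ; RAW r0
t=6 i8:sub.ALU ; WAW r1
t=7 i9:and.ALU ; RAW+WAW r1
t=8 i10,i11:ld.MEM and.ALU ; pair
t=9 i12,i13:st.MEM sub.ALU ; pair

ISSUED = 4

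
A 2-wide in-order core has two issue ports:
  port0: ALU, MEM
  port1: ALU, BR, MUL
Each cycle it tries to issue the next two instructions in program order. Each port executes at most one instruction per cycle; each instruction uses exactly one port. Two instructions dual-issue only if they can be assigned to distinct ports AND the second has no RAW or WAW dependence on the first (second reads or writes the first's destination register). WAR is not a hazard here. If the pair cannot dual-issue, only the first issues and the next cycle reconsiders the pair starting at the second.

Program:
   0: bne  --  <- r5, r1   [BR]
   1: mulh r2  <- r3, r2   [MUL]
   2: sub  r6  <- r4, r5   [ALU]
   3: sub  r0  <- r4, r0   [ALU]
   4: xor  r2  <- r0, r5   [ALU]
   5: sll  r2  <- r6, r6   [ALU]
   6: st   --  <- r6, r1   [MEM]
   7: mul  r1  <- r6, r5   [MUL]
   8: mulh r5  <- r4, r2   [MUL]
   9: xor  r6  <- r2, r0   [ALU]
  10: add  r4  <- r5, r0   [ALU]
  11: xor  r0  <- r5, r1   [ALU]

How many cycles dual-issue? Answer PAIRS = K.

0. bne @i0  | no-port BR/MUL
1. mulh sub @i1&i2  | pair
2. sub @i3  | RAW r0
3. xor @i4  | WAW r2
4. sll st @i5&i6  | pair
5. mul @i7  | no-port MUL/MUL
6. mulh xor @i8&i9  | pair
7. add xor @i10&i11  | pair

PAIRS = 4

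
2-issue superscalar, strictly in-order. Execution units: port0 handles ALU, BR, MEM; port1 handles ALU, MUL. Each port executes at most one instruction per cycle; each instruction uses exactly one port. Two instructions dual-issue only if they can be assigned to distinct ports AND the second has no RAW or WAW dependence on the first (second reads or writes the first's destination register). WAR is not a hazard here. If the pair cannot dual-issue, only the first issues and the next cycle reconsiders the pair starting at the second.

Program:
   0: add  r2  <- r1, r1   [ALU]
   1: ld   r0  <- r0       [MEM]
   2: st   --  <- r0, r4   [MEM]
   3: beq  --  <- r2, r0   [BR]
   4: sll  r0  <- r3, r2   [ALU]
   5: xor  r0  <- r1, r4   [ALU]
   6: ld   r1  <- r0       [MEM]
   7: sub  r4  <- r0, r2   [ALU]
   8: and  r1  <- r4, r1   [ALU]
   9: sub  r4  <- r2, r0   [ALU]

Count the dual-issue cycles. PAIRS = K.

#0 head=0: add.ALU ld.MEM i0+i1 pair
#1 head=2: st.MEM i2 no-port MEM/BR
#2 head=3: beq.BR sll.ALU i3+i4 pair
#3 head=5: xor.ALU i5 RAW r0
#4 head=6: ld.MEM sub.ALU i6+i7 pair
#5 head=8: and.ALU sub.ALU i8+i9 pair

PAIRS = 4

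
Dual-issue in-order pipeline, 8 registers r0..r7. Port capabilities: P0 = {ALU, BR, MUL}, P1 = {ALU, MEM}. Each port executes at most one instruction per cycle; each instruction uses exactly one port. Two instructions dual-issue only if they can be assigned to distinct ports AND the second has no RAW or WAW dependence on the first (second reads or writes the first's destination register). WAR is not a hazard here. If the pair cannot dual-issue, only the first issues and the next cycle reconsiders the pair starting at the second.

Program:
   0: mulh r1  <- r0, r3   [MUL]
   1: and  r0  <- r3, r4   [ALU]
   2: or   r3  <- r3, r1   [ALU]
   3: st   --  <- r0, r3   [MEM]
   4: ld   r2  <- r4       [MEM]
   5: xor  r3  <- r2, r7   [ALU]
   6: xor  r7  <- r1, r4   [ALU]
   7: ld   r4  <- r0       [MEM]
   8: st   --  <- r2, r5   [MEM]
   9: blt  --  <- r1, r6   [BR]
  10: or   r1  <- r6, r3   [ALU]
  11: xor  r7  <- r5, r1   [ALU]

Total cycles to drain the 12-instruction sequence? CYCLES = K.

  cy0 -> i0&i1 (mulh.MUL/and.ALU) pair
  cy1 -> i2 (or.ALU) RAW r3
  cy2 -> i3 (st.MEM) no-port MEM/MEM
  cy3 -> i4 (ld.MEM) RAW r2
  cy4 -> i5&i6 (xor.ALU/xor.ALU) pair
  cy5 -> i7 (ld.MEM) no-port MEM/MEM
  cy6 -> i8&i9 (st.MEM/blt.BR) pair
  cy7 -> i10 (or.ALU) RAW r1
  cy8 -> i11 (xor.ALU) tail

CYCLES = 9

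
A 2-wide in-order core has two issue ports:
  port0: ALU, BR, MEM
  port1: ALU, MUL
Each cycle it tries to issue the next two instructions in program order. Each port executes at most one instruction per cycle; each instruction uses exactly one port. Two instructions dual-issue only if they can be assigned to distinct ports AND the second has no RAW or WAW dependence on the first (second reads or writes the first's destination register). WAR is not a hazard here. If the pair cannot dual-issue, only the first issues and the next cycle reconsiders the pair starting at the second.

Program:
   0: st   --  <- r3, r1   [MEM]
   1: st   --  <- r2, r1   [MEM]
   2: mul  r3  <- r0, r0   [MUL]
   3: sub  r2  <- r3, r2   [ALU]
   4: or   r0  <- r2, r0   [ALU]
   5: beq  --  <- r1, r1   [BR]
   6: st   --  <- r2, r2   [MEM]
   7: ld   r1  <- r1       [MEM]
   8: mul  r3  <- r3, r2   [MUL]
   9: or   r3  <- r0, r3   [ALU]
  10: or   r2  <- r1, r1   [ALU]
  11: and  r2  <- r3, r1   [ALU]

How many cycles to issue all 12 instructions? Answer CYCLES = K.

CYCLES = 8

#0 head=0: st i0 no-port MEM/MEM
#1 head=1: st+mul i1+i2 dual
#2 head=3: sub i3 RAW r2
#3 head=4: or+beq i4+i5 dual
#4 head=6: st i6 no-port MEM/MEM
#5 head=7: ld+mul i7+i8 dual
#6 head=9: or+or i9+i10 dual
#7 head=11: and i11 tail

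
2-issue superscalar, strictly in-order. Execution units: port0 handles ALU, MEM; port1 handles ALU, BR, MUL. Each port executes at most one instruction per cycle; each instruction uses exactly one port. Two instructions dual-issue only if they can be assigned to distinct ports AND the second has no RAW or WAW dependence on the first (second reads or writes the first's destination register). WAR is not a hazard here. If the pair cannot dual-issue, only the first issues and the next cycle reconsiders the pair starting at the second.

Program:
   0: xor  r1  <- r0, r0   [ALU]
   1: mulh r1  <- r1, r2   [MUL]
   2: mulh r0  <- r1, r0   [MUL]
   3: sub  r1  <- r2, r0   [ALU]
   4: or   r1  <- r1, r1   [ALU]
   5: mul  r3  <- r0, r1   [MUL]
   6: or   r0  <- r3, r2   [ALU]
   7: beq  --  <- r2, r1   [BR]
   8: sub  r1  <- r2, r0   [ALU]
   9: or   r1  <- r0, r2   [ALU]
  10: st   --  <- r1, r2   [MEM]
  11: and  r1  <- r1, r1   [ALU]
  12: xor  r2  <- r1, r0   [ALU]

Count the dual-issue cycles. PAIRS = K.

PAIRS = 2

[0] i0  xor.ALU  -- RAW+WAW r1
[1] i1  mulh.MUL  -- no-port MUL/MUL
[2] i2  mulh.MUL  -- RAW r0
[3] i3  sub.ALU  -- RAW+WAW r1
[4] i4  or.ALU  -- RAW r1
[5] i5  mul.MUL  -- RAW r3
[6] i6+i7  or.ALU;beq.BR  -- dual
[7] i8  sub.ALU  -- WAW r1
[8] i9  or.ALU  -- RAW r1
[9] i10+i11  st.MEM;and.ALU  -- dual
[10] i12  xor.ALU  -- tail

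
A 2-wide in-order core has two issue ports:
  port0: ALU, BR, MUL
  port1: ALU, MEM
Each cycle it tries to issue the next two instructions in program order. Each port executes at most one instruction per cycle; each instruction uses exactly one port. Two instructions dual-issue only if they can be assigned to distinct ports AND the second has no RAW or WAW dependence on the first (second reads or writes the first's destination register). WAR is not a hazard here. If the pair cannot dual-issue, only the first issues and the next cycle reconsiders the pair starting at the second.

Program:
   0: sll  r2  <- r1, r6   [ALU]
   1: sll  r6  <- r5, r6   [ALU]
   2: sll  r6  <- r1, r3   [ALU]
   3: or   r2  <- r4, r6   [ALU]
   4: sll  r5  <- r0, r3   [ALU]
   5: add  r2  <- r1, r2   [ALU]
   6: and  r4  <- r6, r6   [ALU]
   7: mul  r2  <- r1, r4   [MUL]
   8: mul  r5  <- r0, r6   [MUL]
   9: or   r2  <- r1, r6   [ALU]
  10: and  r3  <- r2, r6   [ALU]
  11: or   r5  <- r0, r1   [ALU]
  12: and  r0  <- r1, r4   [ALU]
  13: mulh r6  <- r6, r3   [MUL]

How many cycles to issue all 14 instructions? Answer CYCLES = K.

CYCLES = 8

0. sll;sll @i0+i1  | 2-wide
1. sll @i2  | RAW r6
2. or;sll @i3+i4  | 2-wide
3. add;and @i5+i6  | 2-wide
4. mul @i7  | no-port MUL/MUL
5. mul;or @i8+i9  | 2-wide
6. and;or @i10+i11  | 2-wide
7. and;mulh @i12+i13  | 2-wide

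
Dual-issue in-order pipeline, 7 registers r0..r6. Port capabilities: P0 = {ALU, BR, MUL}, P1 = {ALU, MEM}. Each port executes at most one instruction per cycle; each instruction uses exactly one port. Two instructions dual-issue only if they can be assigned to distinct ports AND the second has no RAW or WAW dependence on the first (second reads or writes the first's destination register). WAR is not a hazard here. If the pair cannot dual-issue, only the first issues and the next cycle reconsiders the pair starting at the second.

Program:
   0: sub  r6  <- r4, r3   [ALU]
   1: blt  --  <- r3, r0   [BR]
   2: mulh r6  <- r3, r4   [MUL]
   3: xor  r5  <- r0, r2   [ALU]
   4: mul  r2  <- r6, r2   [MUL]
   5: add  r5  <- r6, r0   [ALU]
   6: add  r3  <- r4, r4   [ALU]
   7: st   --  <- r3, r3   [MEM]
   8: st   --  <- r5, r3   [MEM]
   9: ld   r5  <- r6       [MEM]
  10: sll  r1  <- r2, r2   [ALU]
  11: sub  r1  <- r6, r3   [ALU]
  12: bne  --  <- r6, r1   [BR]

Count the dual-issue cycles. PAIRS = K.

c0: i0&i1 sub.ALU;blt.BR  pair
c1: i2&i3 mulh.MUL;xor.ALU  pair
c2: i4&i5 mul.MUL;add.ALU  pair
c3: i6 add.ALU  RAW r3
c4: i7 st.MEM  no-port MEM/MEM
c5: i8 st.MEM  no-port MEM/MEM
c6: i9&i10 ld.MEM;sll.ALU  pair
c7: i11 sub.ALU  RAW r1
c8: i12 bne.BR  tail

PAIRS = 4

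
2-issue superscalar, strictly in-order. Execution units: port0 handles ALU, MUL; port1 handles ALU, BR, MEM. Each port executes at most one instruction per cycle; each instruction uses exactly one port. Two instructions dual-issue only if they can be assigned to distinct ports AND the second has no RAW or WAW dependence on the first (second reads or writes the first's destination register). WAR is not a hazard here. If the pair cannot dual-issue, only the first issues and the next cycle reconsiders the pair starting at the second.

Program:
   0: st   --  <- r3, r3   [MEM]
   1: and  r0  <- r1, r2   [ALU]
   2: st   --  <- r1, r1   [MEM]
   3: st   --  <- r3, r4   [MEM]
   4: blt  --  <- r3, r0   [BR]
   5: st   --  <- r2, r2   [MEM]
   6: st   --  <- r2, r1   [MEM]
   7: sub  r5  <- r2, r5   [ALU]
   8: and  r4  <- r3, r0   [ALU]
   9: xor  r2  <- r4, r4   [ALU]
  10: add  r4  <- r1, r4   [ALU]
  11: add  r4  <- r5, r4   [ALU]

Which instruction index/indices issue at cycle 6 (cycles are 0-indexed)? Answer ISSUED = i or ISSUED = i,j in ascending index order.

ISSUED = 8

[0] i0&i1  st.MEM/and.ALU  -- dual
[1] i2  st.MEM  -- no-port MEM/MEM
[2] i3  st.MEM  -- no-port MEM/BR
[3] i4  blt.BR  -- no-port BR/MEM
[4] i5  st.MEM  -- no-port MEM/MEM
[5] i6&i7  st.MEM/sub.ALU  -- dual
[6] i8  and.ALU  -- RAW r4
[7] i9&i10  xor.ALU/add.ALU  -- dual
[8] i11  add.ALU  -- tail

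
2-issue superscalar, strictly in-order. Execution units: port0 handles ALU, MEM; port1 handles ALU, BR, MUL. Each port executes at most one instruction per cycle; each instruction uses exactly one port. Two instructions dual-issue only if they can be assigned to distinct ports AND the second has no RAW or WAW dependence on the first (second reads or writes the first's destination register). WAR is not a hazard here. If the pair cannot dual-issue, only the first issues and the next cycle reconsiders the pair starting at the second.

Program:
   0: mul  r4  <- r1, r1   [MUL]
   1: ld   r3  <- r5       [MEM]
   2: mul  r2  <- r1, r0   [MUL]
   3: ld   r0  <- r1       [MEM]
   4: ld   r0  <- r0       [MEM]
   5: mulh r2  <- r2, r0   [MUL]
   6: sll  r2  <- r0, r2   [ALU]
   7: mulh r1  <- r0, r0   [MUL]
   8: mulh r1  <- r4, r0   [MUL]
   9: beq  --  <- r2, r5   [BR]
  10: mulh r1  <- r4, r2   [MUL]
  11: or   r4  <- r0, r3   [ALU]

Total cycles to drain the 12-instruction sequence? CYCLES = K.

  cy0 -> i0/i1 (mul/ld) pair
  cy1 -> i2/i3 (mul/ld) pair
  cy2 -> i4 (ld) RAW r0
  cy3 -> i5 (mulh) RAW+WAW r2
  cy4 -> i6/i7 (sll/mulh) pair
  cy5 -> i8 (mulh) no-port MUL/BR
  cy6 -> i9 (beq) no-port BR/MUL
  cy7 -> i10/i11 (mulh/or) pair

CYCLES = 8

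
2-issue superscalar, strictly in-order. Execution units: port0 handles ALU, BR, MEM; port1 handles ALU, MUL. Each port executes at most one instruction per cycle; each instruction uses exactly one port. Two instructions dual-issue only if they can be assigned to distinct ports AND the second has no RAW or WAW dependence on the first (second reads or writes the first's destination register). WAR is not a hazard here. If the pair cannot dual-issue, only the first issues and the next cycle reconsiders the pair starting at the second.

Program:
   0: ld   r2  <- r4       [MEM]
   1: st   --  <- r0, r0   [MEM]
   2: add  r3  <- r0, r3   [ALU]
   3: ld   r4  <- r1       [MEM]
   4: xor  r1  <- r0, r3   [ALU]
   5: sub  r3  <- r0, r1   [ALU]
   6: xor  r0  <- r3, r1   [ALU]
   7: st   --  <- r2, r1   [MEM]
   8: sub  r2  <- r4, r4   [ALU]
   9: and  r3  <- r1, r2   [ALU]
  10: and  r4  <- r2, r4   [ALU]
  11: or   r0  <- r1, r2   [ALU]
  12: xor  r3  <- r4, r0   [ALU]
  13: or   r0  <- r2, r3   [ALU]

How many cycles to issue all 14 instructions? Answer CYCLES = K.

[0] i0  ld  -- no-port MEM/MEM
[1] i1,i2  st add  -- dual
[2] i3,i4  ld xor  -- dual
[3] i5  sub  -- RAW r3
[4] i6,i7  xor st  -- dual
[5] i8  sub  -- RAW r2
[6] i9,i10  and and  -- dual
[7] i11  or  -- RAW r0
[8] i12  xor  -- RAW r3
[9] i13  or  -- tail

CYCLES = 10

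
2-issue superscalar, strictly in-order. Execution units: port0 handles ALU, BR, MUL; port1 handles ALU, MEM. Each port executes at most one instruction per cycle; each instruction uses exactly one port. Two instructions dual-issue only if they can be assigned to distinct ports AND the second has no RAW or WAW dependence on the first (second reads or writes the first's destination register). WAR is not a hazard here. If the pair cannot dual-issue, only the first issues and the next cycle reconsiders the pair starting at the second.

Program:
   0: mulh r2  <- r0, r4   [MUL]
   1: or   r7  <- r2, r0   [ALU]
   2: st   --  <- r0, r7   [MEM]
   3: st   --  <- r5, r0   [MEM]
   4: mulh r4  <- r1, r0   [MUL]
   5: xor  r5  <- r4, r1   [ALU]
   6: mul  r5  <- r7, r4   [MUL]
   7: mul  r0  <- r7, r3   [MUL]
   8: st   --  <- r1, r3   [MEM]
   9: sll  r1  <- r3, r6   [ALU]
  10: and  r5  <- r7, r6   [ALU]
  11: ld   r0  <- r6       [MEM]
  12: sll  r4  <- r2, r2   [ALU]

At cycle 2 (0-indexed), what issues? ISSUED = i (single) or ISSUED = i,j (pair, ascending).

ISSUED = 2

[0] i0  mulh  -- RAW r2
[1] i1  or  -- RAW r7
[2] i2  st  -- no-port MEM/MEM
[3] i3/i4  st/mulh  -- pair
[4] i5  xor  -- WAW r5
[5] i6  mul  -- no-port MUL/MUL
[6] i7/i8  mul/st  -- pair
[7] i9/i10  sll/and  -- pair
[8] i11/i12  ld/sll  -- pair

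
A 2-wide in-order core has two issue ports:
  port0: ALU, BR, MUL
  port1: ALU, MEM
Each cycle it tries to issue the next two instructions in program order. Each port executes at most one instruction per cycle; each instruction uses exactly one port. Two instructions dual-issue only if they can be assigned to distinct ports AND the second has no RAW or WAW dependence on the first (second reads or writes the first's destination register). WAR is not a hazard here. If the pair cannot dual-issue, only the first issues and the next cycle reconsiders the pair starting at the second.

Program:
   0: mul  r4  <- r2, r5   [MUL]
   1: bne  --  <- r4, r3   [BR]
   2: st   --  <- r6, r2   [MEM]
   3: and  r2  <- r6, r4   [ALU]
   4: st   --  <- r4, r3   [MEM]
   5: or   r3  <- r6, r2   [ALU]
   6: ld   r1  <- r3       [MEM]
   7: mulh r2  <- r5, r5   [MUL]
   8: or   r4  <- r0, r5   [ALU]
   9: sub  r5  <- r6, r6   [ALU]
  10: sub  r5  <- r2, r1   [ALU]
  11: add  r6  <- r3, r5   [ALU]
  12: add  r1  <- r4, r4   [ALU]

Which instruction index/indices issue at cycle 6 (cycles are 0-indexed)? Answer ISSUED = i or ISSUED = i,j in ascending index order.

ISSUED = 10

0. mul.MUL @i0  | no-port MUL/BR
1. bne.BR;st.MEM @i1,i2  | pair
2. and.ALU;st.MEM @i3,i4  | pair
3. or.ALU @i5  | RAW r3
4. ld.MEM;mulh.MUL @i6,i7  | pair
5. or.ALU;sub.ALU @i8,i9  | pair
6. sub.ALU @i10  | RAW r5
7. add.ALU;add.ALU @i11,i12  | pair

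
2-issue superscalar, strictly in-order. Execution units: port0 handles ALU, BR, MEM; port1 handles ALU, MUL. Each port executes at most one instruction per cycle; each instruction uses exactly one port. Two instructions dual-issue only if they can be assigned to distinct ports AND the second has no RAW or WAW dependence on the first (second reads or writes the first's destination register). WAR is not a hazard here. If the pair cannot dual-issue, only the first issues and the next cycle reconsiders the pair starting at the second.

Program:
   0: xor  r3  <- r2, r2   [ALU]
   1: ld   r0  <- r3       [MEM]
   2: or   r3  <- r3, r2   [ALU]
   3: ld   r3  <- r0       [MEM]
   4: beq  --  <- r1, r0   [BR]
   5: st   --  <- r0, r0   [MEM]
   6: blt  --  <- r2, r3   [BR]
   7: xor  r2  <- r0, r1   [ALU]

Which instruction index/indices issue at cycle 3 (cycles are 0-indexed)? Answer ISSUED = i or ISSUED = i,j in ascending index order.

#0 head=0: xor.ALU i0 RAW r3
#1 head=1: ld.MEM+or.ALU i1+i2 pair
#2 head=3: ld.MEM i3 no-port MEM/BR
#3 head=4: beq.BR i4 no-port BR/MEM
#4 head=5: st.MEM i5 no-port MEM/BR
#5 head=6: blt.BR+xor.ALU i6+i7 pair

ISSUED = 4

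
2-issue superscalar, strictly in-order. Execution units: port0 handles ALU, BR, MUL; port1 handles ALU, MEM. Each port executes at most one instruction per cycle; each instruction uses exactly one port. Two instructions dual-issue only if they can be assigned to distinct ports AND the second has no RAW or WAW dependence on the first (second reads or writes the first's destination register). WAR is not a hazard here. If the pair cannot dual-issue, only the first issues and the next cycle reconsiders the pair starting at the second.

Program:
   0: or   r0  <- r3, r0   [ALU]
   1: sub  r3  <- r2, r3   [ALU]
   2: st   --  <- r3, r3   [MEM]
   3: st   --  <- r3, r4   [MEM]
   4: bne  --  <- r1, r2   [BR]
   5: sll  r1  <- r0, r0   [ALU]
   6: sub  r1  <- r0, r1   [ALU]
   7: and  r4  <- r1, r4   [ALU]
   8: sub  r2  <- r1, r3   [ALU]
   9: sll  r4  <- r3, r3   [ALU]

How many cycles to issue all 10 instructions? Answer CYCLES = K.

#0 head=0: or.ALU;sub.ALU i0&i1 2-wide
#1 head=2: st.MEM i2 no-port MEM/MEM
#2 head=3: st.MEM;bne.BR i3&i4 2-wide
#3 head=5: sll.ALU i5 RAW+WAW r1
#4 head=6: sub.ALU i6 RAW r1
#5 head=7: and.ALU;sub.ALU i7&i8 2-wide
#6 head=9: sll.ALU i9 tail

CYCLES = 7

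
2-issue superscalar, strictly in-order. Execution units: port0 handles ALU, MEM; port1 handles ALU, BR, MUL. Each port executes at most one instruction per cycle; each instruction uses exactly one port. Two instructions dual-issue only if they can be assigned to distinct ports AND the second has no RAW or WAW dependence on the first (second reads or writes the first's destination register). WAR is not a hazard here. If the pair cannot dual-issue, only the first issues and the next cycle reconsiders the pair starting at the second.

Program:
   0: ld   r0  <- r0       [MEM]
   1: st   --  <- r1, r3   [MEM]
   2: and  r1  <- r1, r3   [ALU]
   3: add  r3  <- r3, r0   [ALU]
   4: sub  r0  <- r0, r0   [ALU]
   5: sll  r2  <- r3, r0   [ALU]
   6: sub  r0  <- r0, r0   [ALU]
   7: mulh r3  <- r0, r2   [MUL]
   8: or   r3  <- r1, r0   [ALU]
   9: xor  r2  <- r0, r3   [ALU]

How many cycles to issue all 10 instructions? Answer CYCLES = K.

  cy0 -> i0 (ld.MEM) no-port MEM/MEM
  cy1 -> i1,i2 (st.MEM+and.ALU) dual
  cy2 -> i3,i4 (add.ALU+sub.ALU) dual
  cy3 -> i5,i6 (sll.ALU+sub.ALU) dual
  cy4 -> i7 (mulh.MUL) WAW r3
  cy5 -> i8 (or.ALU) RAW r3
  cy6 -> i9 (xor.ALU) tail

CYCLES = 7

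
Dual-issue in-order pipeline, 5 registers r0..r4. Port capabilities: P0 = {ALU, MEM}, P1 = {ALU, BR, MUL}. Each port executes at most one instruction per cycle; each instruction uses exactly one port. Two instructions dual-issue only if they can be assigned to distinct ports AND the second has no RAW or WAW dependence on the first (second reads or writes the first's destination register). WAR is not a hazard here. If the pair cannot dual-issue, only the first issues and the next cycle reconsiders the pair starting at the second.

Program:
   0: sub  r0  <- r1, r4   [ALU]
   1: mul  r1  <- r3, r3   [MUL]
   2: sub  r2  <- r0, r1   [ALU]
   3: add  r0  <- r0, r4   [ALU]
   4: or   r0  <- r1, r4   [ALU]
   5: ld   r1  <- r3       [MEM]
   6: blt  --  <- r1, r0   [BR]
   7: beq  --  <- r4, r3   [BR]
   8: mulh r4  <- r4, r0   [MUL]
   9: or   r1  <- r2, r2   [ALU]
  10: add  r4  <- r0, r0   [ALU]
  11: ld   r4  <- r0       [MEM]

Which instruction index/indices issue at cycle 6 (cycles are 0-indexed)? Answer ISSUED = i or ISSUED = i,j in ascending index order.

ISSUED = 10

t=0 i0/i1:sub.ALU/mul.MUL ; pair
t=1 i2/i3:sub.ALU/add.ALU ; pair
t=2 i4/i5:or.ALU/ld.MEM ; pair
t=3 i6:blt.BR ; no-port BR/BR
t=4 i7:beq.BR ; no-port BR/MUL
t=5 i8/i9:mulh.MUL/or.ALU ; pair
t=6 i10:add.ALU ; WAW r4
t=7 i11:ld.MEM ; tail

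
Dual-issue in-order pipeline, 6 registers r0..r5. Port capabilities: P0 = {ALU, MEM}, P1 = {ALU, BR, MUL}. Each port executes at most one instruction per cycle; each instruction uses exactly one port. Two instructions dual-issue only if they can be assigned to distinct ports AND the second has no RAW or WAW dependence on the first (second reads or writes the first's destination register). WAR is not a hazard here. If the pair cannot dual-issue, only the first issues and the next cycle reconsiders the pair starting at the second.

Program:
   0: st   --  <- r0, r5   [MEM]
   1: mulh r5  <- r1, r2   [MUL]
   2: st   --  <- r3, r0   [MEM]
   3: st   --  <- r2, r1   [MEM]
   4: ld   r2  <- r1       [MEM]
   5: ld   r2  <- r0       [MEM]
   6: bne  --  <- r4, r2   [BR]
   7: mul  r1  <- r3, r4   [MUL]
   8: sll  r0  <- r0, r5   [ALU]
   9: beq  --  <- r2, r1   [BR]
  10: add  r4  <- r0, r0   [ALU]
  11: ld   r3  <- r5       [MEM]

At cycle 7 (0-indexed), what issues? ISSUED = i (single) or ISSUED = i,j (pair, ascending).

c0: i0/i1 st.MEM+mulh.MUL  pair
c1: i2 st.MEM  no-port MEM/MEM
c2: i3 st.MEM  no-port MEM/MEM
c3: i4 ld.MEM  no-port MEM/MEM
c4: i5 ld.MEM  RAW r2
c5: i6 bne.BR  no-port BR/MUL
c6: i7/i8 mul.MUL+sll.ALU  pair
c7: i9/i10 beq.BR+add.ALU  pair
c8: i11 ld.MEM  tail

ISSUED = 9,10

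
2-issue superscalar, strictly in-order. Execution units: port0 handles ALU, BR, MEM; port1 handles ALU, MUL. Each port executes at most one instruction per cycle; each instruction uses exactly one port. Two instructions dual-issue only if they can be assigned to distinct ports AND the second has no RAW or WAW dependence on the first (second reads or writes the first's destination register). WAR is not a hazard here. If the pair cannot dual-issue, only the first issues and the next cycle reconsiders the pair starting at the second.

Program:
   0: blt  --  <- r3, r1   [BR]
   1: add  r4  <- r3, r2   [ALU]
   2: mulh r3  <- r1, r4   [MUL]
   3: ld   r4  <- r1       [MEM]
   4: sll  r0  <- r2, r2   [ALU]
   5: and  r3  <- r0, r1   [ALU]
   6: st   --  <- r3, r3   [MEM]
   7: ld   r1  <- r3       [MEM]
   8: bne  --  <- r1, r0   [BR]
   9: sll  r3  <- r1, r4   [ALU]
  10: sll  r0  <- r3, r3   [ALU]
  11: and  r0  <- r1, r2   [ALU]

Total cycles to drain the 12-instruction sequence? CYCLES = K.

CYCLES = 9

[0] i0/i1  blt+add  -- dual
[1] i2/i3  mulh+ld  -- dual
[2] i4  sll  -- RAW r0
[3] i5  and  -- RAW r3
[4] i6  st  -- no-port MEM/MEM
[5] i7  ld  -- no-port MEM/BR
[6] i8/i9  bne+sll  -- dual
[7] i10  sll  -- WAW r0
[8] i11  and  -- tail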